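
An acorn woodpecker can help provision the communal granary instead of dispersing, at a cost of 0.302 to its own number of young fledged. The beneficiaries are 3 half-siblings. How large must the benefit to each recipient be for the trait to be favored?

r to a half-sibling = 1/4 (half-sibs share one parent — one path of length 2: r = (1/2)^2 = 1/4).
Hamilton's rule with n recipients of equal r: n·r·B > C, so B > C/(n·r) = 0.302/(3·0.25) = 0.4027.

0.4027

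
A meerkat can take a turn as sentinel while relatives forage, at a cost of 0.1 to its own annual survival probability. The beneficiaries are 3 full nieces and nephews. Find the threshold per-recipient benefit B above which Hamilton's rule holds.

r to a full niece or nephew = 0.25 (full aunt/uncle↔niece/nephew: two paths of length 3 through the shared grandparent pair: r = 2·(1/2)^3 = 1/4).
Hamilton's rule with n recipients of equal r: n·r·B > C, so B > C/(n·r) = 0.1/(3·0.25) = 0.1333.

0.1333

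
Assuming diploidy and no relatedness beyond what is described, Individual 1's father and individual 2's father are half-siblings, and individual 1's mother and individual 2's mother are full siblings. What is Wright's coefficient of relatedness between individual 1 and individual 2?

With two independent routes of shared ancestry, r is the sum of the two contributions.
Individual 1 and individual 2 are related in two ways: half first cousins through their fathers (r = 1/16) and first cousins through their mothers (r = 1/8).
r = 1/16 + 1/8 = 3/16 = 0.1875.

0.1875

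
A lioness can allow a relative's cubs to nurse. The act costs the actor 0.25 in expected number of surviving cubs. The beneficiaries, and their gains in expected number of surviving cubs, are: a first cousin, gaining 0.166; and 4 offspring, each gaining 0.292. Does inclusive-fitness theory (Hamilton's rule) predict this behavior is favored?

Yes

Hamilton's rule: the trait is favored when the sum of r·B over every recipient exceeds the actor's cost C.
r to a first cousin = 1/8 (first cousins share one grandparent pair — two paths of length 4: r = 2·(1/2)^4 = 1/8).
r to an offspring = 0.5 (one parent–offspring link: r = (1/2)^1 = 1/2).
Summing one r·B term per recipient: 1·0.125·0.166 + 4·0.5·0.292 = 0.60475.
0.60475 > 0.25: the indirect benefit exceeds the cost.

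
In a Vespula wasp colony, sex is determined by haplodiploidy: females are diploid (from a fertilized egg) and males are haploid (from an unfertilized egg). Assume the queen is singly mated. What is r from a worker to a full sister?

Haplodiploid full sisters inherit their father's entire haploid genome identically (contributing 1/2) and on average half of their mother's contribution (1/2 · 1/2 = 1/4); r = 1/2 + 1/4 = 3/4.

0.75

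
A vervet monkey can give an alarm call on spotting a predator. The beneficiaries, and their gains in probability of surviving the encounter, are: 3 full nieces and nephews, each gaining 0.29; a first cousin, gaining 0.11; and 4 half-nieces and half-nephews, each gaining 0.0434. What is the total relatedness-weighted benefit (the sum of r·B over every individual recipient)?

r to a full niece or nephew = 0.25 (full aunt/uncle↔niece/nephew: two paths of length 3 through the shared grandparent pair: r = 2·(1/2)^3 = 1/4).
r to a first cousin = 0.125 (first cousins share one grandparent pair — two paths of length 4: r = 2·(1/2)^4 = 1/8).
r to a half-niece or half-nephew = 0.125 (half-aunt/uncle↔niece/nephew: one path of length 3: r = (1/2)^3 = 1/8).
Summing one r·B term per recipient: 3·0.25·0.29 + 1·0.125·0.11 + 4·0.125·0.0434 = 0.25295.

0.25295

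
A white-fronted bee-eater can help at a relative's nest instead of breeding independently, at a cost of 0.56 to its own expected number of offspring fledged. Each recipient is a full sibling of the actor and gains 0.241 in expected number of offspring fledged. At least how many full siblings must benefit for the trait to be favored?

5

r to a full sibling = 0.5 (full sibs share both parents — two paths of length 2: r = 2·(1/2)^2 = 1/2).
Hamilton's rule: n·r·B > C  ⇒  n > C/(r·B) = 0.56/(0.5·0.241) = 4.647.
The smallest integer exceeding 4.647 is 5.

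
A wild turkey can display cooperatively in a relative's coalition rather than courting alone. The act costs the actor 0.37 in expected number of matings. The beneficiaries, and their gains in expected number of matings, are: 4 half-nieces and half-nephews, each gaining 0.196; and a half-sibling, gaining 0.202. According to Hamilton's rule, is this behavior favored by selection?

No

Hamilton's rule: the trait is favored when the sum of r·B over every recipient exceeds the actor's cost C.
r to a half-niece or half-nephew = 1/8 (half-aunt/uncle↔niece/nephew: one path of length 3: r = (1/2)^3 = 1/8).
r to a half-sibling = 0.25 (half-sibs share one parent — one path of length 2: r = (1/2)^2 = 1/4).
Summing one r·B term per recipient: 4·0.125·0.196 + 1·0.25·0.202 = 0.1485.
0.1485 < 0.37: the indirect benefit is less than the cost.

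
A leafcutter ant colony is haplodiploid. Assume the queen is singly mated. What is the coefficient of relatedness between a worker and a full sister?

0.75

Haplodiploid full sisters inherit their father's entire haploid genome identically (contributing 1/2) and on average half of their mother's contribution (1/2 · 1/2 = 1/4); r = 1/2 + 1/4 = 3/4.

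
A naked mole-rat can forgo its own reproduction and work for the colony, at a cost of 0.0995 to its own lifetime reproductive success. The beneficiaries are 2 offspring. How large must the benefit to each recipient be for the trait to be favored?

r to an offspring = 0.5 (one parent–offspring link: r = (1/2)^1 = 1/2).
Hamilton's rule with n recipients of equal r: n·r·B > C, so B > C/(n·r) = 0.0995/(2·0.5) = 0.0995.

0.0995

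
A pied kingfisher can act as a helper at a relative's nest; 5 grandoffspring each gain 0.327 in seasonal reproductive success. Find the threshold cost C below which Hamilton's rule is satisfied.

r to a grandoffspring = 1/4 (two parent–offspring links: r = (1/2)^2 = 1/4).
Hamilton's rule: n·r·B > C, so the trait is favored while C < n·r·B = 5·0.25·0.327 = 0.40875.

0.40875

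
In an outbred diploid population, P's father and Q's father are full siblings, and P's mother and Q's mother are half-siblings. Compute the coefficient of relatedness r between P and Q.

Independent pedigree routes through distinct common ancestors add.
P and Q are related in two ways: first cousins through their fathers (r = 1/8) and half first cousins through their mothers (r = 1/16).
r = 1/8 + 1/16 = 3/16 = 0.1875.

0.1875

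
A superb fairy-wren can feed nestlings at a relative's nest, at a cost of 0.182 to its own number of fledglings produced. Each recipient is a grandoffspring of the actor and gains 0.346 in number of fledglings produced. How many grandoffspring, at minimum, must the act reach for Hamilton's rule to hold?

3

r to a grandoffspring = 1/4 (two parent–offspring links: r = (1/2)^2 = 1/4).
Hamilton's rule: n·r·B > C  ⇒  n > C/(r·B) = 0.182/(0.25·0.346) = 2.104.
The smallest integer exceeding 2.104 is 3.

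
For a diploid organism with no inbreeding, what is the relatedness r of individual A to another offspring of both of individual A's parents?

0.5

Each parent–offspring link contributes a factor of 1/2, and independent paths through distinct common ancestors add.
Full sibs share both parents — two paths of length 2: r = 2·(1/2)^2 = 1/2.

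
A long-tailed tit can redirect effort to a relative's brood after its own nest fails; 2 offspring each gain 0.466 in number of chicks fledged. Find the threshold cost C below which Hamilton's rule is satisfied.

0.466

r to an offspring = 1/2 (one parent–offspring link: r = (1/2)^1 = 1/2).
Hamilton's rule: n·r·B > C, so the trait is favored while C < n·r·B = 2·0.5·0.466 = 0.466.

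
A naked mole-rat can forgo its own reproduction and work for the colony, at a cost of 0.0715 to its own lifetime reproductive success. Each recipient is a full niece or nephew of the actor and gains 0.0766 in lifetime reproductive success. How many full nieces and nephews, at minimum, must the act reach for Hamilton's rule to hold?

4

r to a full niece or nephew = 1/4 (full aunt/uncle↔niece/nephew: two paths of length 3 through the shared grandparent pair: r = 2·(1/2)^3 = 1/4).
Hamilton's rule: n·r·B > C  ⇒  n > C/(r·B) = 0.0715/(0.25·0.0766) = 3.734.
The smallest integer exceeding 3.734 is 4.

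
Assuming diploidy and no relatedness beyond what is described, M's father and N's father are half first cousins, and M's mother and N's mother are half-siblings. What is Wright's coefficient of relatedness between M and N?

Independent pedigree routes through distinct common ancestors add.
M and N are related in two ways: half second cousins through their fathers (r = 1/64) and half first cousins through their mothers (r = 1/16).
r = 1/64 + 1/16 = 0.078125.

0.078125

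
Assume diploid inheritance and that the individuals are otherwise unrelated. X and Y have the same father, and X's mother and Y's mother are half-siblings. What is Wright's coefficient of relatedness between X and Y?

0.3125

With two independent routes of shared ancestry, r is the sum of the two contributions.
X and Y are related in two ways: half-sibs through their shared father (r = 1/4) and half first cousins through their mothers (r = 1/16).
r = 1/4 + 1/16 = 5/16 = 0.3125.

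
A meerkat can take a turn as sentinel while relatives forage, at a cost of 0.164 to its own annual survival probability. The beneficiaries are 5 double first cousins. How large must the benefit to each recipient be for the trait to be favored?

r to a double first cousin = 0.25 (double first cousins share both grandparent pairs — four paths of length 4: r = 4·(1/2)^4 = 1/4).
Hamilton's rule with n recipients of equal r: n·r·B > C, so B > C/(n·r) = 0.164/(5·0.25) = 0.1312.

0.1312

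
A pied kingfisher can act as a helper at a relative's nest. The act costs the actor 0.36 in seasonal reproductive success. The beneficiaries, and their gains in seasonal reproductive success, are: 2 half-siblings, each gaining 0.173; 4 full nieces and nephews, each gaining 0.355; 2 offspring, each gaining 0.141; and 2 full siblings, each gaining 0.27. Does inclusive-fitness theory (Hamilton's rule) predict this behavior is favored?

Hamilton's rule: the trait is favored when the sum of r·B over every recipient exceeds the actor's cost C.
r to a half-sibling = 0.25 (half-sibs share one parent — one path of length 2: r = (1/2)^2 = 1/4).
r to a full niece or nephew = 1/4 (full aunt/uncle↔niece/nephew: two paths of length 3 through the shared grandparent pair: r = 2·(1/2)^3 = 1/4).
r to an offspring = 0.5 (one parent–offspring link: r = (1/2)^1 = 1/2).
r to a full sibling = 1/2 (full sibs share both parents — two paths of length 2: r = 2·(1/2)^2 = 1/2).
Summing one r·B term per recipient: 2·0.25·0.173 + 4·0.25·0.355 + 2·0.5·0.141 + 2·0.5·0.27 = 0.8525.
0.8525 > 0.36: the indirect benefit exceeds the cost.

Yes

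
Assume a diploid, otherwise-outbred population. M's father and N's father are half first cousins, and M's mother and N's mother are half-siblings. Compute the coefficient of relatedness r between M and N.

0.078125

Wright's path rule: contributions from independent ancestry routes add.
M and N are related in two ways: half second cousins through their fathers (r = 1/64) and half first cousins through their mothers (r = 1/16).
r = 1/64 + 1/16 = 0.078125.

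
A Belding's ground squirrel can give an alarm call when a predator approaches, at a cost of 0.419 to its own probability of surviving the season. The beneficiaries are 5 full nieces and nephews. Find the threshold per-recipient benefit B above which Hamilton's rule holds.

0.3352

r to a full niece or nephew = 1/4 (full aunt/uncle↔niece/nephew: two paths of length 3 through the shared grandparent pair: r = 2·(1/2)^3 = 1/4).
Hamilton's rule with n recipients of equal r: n·r·B > C, so B > C/(n·r) = 0.419/(5·0.25) = 0.3352.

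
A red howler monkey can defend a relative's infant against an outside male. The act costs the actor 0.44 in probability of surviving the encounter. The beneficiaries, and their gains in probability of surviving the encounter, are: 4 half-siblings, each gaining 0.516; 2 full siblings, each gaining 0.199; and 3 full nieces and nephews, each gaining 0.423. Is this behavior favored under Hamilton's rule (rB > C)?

Yes

Hamilton's rule: the trait is favored when the sum of r·B over every recipient exceeds the actor's cost C.
r to a half-sibling = 0.25 (half-sibs share one parent — one path of length 2: r = (1/2)^2 = 1/4).
r to a full sibling = 0.5 (full sibs share both parents — two paths of length 2: r = 2·(1/2)^2 = 1/2).
r to a full niece or nephew = 0.25 (full aunt/uncle↔niece/nephew: two paths of length 3 through the shared grandparent pair: r = 2·(1/2)^3 = 1/4).
Summing one r·B term per recipient: 4·0.25·0.516 + 2·0.5·0.199 + 3·0.25·0.423 = 1.03225.
1.03225 > 0.44: the indirect benefit exceeds the cost.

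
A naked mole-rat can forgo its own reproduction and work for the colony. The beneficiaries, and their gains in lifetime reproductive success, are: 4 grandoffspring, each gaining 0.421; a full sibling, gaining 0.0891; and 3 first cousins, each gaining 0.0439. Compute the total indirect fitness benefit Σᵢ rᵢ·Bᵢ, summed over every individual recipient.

r to a grandoffspring = 0.25 (two parent–offspring links: r = (1/2)^2 = 1/4).
r to a full sibling = 1/2 (full sibs share both parents — two paths of length 2: r = 2·(1/2)^2 = 1/2).
r to a first cousin = 1/8 (first cousins share one grandparent pair — two paths of length 4: r = 2·(1/2)^4 = 1/8).
Summing one r·B term per recipient: 4·0.25·0.421 + 1·0.5·0.0891 + 3·0.125·0.0439 = 0.4820125.

0.4820125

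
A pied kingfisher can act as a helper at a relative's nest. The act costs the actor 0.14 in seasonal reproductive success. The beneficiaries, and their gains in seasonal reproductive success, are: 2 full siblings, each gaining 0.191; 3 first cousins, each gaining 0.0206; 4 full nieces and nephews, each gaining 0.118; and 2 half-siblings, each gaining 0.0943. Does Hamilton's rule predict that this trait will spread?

Hamilton's rule: the trait is favored when the sum of r·B over every recipient exceeds the actor's cost C.
r to a full sibling = 0.5 (full sibs share both parents — two paths of length 2: r = 2·(1/2)^2 = 1/2).
r to a first cousin = 1/8 (first cousins share one grandparent pair — two paths of length 4: r = 2·(1/2)^4 = 1/8).
r to a full niece or nephew = 0.25 (full aunt/uncle↔niece/nephew: two paths of length 3 through the shared grandparent pair: r = 2·(1/2)^3 = 1/4).
r to a half-sibling = 0.25 (half-sibs share one parent — one path of length 2: r = (1/2)^2 = 1/4).
Summing one r·B term per recipient: 2·0.5·0.191 + 3·0.125·0.0206 + 4·0.25·0.118 + 2·0.25·0.0943 = 0.363875.
0.363875 > 0.14: the indirect benefit exceeds the cost.

Yes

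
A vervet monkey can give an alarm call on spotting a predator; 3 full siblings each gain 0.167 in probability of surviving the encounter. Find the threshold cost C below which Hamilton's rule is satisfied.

0.2505

r to a full sibling = 1/2 (full sibs share both parents — two paths of length 2: r = 2·(1/2)^2 = 1/2).
Hamilton's rule: n·r·B > C, so the trait is favored while C < n·r·B = 3·0.5·0.167 = 0.2505.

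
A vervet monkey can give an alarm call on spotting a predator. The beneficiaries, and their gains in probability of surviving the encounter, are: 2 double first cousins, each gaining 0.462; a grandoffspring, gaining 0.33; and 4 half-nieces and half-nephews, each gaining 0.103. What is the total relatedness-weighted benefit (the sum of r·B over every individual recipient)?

0.365

r to a double first cousin = 1/4 (double first cousins share both grandparent pairs — four paths of length 4: r = 4·(1/2)^4 = 1/4).
r to a grandoffspring = 1/4 (two parent–offspring links: r = (1/2)^2 = 1/4).
r to a half-niece or half-nephew = 0.125 (half-aunt/uncle↔niece/nephew: one path of length 3: r = (1/2)^3 = 1/8).
Summing one r·B term per recipient: 2·0.25·0.462 + 1·0.25·0.33 + 4·0.125·0.103 = 0.365.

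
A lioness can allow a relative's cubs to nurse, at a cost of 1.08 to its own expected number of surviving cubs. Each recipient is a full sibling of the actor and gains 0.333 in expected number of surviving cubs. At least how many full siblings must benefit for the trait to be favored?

r to a full sibling = 0.5 (full sibs share both parents — two paths of length 2: r = 2·(1/2)^2 = 1/2).
Hamilton's rule: n·r·B > C  ⇒  n > C/(r·B) = 1.08/(0.5·0.333) = 6.486.
The smallest integer exceeding 6.486 is 7.

7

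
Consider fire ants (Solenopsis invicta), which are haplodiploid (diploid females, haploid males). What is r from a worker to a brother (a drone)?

Her haploid brother carries none of their father's genes and a random half of their mother's genome; that half matches the maternal half of her own genome with probability 1/2: r = 1/2 · 1/2 = 1/4.

0.25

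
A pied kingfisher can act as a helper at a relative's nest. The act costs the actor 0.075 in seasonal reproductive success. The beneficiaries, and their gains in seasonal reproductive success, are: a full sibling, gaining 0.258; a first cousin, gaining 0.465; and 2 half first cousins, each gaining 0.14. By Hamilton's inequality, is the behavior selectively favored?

Hamilton's rule: the trait is favored when the sum of r·B over every recipient exceeds the actor's cost C.
r to a full sibling = 1/2 (full sibs share both parents — two paths of length 2: r = 2·(1/2)^2 = 1/2).
r to a first cousin = 1/8 (first cousins share one grandparent pair — two paths of length 4: r = 2·(1/2)^4 = 1/8).
r to a half first cousin = 0.0625 (half first cousins share one grandparent — one path of length 4: r = (1/2)^4 = 1/16).
Summing one r·B term per recipient: 1·0.5·0.258 + 1·0.125·0.465 + 2·0.0625·0.14 = 0.204625.
0.204625 > 0.075: the indirect benefit exceeds the cost.

Yes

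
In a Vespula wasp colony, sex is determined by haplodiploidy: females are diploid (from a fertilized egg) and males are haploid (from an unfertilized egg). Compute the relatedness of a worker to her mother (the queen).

0.5

One meiotic link between diploid queen and diploid daughter: r = 1/2.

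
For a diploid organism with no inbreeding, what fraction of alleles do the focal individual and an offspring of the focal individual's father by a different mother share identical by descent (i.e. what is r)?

Each parent–offspring link contributes a factor of 1/2, and independent paths through distinct common ancestors add.
Half-sibs share one parent — one path of length 2: r = (1/2)^2 = 1/4.

0.25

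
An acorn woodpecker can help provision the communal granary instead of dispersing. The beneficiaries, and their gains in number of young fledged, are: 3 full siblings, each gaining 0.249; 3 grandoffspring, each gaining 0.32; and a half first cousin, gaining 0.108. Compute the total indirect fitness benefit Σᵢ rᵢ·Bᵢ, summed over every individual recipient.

0.62025

r to a full sibling = 0.5 (full sibs share both parents — two paths of length 2: r = 2·(1/2)^2 = 1/2).
r to a grandoffspring = 0.25 (two parent–offspring links: r = (1/2)^2 = 1/4).
r to a half first cousin = 0.0625 (half first cousins share one grandparent — one path of length 4: r = (1/2)^4 = 1/16).
Summing one r·B term per recipient: 3·0.5·0.249 + 3·0.25·0.32 + 1·0.0625·0.108 = 0.62025.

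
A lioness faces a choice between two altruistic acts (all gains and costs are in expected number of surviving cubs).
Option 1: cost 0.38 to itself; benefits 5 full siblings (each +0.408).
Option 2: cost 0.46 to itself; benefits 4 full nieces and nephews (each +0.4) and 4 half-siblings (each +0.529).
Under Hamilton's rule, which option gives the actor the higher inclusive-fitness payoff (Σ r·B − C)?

Option 1: r to a full sibling = 0.5.
Option 1: Σ r·B − C = (5·0.5·0.408) − 0.38 = 0.64.
Option 2: r to a full niece or nephew = 0.25.
Option 2: r to a half-sibling = 0.25.
Option 2: Σ r·B − C = (4·0.25·0.4 + 4·0.25·0.529) − 0.46 = 0.469.
Option 1 has the higher net inclusive-fitness payoff.

Option 1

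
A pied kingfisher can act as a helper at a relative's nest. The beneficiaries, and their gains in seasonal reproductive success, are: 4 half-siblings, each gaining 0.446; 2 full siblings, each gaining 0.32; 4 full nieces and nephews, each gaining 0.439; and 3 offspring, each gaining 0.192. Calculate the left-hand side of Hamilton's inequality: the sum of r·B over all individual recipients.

r to a half-sibling = 1/4 (half-sibs share one parent — one path of length 2: r = (1/2)^2 = 1/4).
r to a full sibling = 1/2 (full sibs share both parents — two paths of length 2: r = 2·(1/2)^2 = 1/2).
r to a full niece or nephew = 1/4 (full aunt/uncle↔niece/nephew: two paths of length 3 through the shared grandparent pair: r = 2·(1/2)^3 = 1/4).
r to an offspring = 1/2 (one parent–offspring link: r = (1/2)^1 = 1/2).
Summing one r·B term per recipient: 4·0.25·0.446 + 2·0.5·0.32 + 4·0.25·0.439 + 3·0.5·0.192 = 1.493.

1.493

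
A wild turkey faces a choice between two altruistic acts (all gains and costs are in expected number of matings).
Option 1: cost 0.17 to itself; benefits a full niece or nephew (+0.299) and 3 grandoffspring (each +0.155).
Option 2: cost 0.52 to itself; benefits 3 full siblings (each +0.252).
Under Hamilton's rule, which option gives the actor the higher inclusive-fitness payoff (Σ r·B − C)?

Option 1

Option 1: r to a full niece or nephew = 0.25.
Option 1: r to a grandoffspring = 0.25.
Option 1: Σ r·B − C = (1·0.25·0.299 + 3·0.25·0.155) − 0.17 = 0.021.
Option 2: r to a full sibling = 0.5.
Option 2: Σ r·B − C = (3·0.5·0.252) − 0.52 = -0.142.
Option 1 has the higher net inclusive-fitness payoff.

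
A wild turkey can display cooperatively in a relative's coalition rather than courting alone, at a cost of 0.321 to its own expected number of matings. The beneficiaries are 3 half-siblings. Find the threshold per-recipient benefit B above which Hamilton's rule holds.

r to a half-sibling = 0.25 (half-sibs share one parent — one path of length 2: r = (1/2)^2 = 1/4).
Hamilton's rule with n recipients of equal r: n·r·B > C, so B > C/(n·r) = 0.321/(3·0.25) = 0.428.

0.428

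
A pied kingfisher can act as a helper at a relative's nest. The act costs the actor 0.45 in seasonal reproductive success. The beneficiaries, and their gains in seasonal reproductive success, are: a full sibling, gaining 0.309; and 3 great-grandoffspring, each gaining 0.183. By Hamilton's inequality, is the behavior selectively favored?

Hamilton's rule: the trait is favored when the sum of r·B over every recipient exceeds the actor's cost C.
r to a full sibling = 1/2 (full sibs share both parents — two paths of length 2: r = 2·(1/2)^2 = 1/2).
r to a great-grandoffspring = 0.125 (three parent–offspring links: r = (1/2)^3 = 1/8).
Summing one r·B term per recipient: 1·0.5·0.309 + 3·0.125·0.183 = 0.223125.
0.223125 < 0.45: the indirect benefit is less than the cost.

No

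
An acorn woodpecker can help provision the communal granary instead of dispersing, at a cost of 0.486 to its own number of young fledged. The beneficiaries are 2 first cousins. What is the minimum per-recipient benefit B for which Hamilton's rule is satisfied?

r to a first cousin = 1/8 (first cousins share one grandparent pair — two paths of length 4: r = 2·(1/2)^4 = 1/8).
Hamilton's rule with n recipients of equal r: n·r·B > C, so B > C/(n·r) = 0.486/(2·0.125) = 1.944.

1.944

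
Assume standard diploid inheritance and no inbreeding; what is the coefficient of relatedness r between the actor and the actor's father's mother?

0.25

Each parent–offspring link contributes a factor of 1/2, and independent paths through distinct common ancestors add.
Two parent–offspring links: r = (1/2)^2 = 1/4.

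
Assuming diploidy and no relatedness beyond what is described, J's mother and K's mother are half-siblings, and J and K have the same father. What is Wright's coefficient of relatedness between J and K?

0.3125

Independent pedigree routes through distinct common ancestors add.
J and K are related in two ways: half first cousins through their mothers (r = 1/16) and half-sibs through their shared father (r = 1/4).
r = 1/16 + 1/4 = 0.3125.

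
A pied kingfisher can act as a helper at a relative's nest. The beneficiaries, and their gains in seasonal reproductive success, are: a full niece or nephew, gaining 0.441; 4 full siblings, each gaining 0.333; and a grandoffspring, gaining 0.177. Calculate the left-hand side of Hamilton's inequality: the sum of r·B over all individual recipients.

0.8205

r to a full niece or nephew = 1/4 (full aunt/uncle↔niece/nephew: two paths of length 3 through the shared grandparent pair: r = 2·(1/2)^3 = 1/4).
r to a full sibling = 1/2 (full sibs share both parents — two paths of length 2: r = 2·(1/2)^2 = 1/2).
r to a grandoffspring = 1/4 (two parent–offspring links: r = (1/2)^2 = 1/4).
Summing one r·B term per recipient: 1·0.25·0.441 + 4·0.5·0.333 + 1·0.25·0.177 = 0.8205.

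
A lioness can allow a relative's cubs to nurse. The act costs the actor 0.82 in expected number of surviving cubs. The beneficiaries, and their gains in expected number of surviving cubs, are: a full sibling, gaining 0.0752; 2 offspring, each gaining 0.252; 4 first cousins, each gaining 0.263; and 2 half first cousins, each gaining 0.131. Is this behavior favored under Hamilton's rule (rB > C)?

No

Hamilton's rule: the trait is favored when the sum of r·B over every recipient exceeds the actor's cost C.
r to a full sibling = 0.5 (full sibs share both parents — two paths of length 2: r = 2·(1/2)^2 = 1/2).
r to an offspring = 0.5 (one parent–offspring link: r = (1/2)^1 = 1/2).
r to a first cousin = 0.125 (first cousins share one grandparent pair — two paths of length 4: r = 2·(1/2)^4 = 1/8).
r to a half first cousin = 0.0625 (half first cousins share one grandparent — one path of length 4: r = (1/2)^4 = 1/16).
Summing one r·B term per recipient: 1·0.5·0.0752 + 2·0.5·0.252 + 4·0.125·0.263 + 2·0.0625·0.131 = 0.437475.
0.437475 < 0.82: the indirect benefit is less than the cost.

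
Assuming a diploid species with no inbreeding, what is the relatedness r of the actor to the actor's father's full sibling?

Each parent–offspring link contributes a factor of 1/2, and independent paths through distinct common ancestors add.
Full aunt/uncle↔niece/nephew: two paths of length 3 through the shared grandparent pair: r = 2·(1/2)^3 = 1/4.

0.25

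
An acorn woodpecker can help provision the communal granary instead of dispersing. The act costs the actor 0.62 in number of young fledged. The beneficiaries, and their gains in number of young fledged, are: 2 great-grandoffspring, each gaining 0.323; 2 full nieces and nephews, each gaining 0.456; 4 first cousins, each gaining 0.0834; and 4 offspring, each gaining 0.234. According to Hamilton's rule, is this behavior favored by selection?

Hamilton's rule: the trait is favored when the sum of r·B over every recipient exceeds the actor's cost C.
r to a great-grandoffspring = 1/8 (three parent–offspring links: r = (1/2)^3 = 1/8).
r to a full niece or nephew = 1/4 (full aunt/uncle↔niece/nephew: two paths of length 3 through the shared grandparent pair: r = 2·(1/2)^3 = 1/4).
r to a first cousin = 0.125 (first cousins share one grandparent pair — two paths of length 4: r = 2·(1/2)^4 = 1/8).
r to an offspring = 1/2 (one parent–offspring link: r = (1/2)^1 = 1/2).
Summing one r·B term per recipient: 2·0.125·0.323 + 2·0.25·0.456 + 4·0.125·0.0834 + 4·0.5·0.234 = 0.81845.
0.81845 > 0.62: the indirect benefit exceeds the cost.

Yes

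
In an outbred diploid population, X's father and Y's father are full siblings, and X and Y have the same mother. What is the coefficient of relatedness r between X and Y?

0.375

With two independent routes of shared ancestry, r is the sum of the two contributions.
X and Y are related in two ways: first cousins through their fathers (r = 1/8) and half-sibs through their shared mother (r = 1/4).
r = 1/8 + 1/4 = 3/8 = 0.375.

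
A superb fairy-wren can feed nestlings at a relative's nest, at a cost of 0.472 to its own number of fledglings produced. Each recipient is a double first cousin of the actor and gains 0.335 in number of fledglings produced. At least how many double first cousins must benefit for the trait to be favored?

6

r to a double first cousin = 1/4 (double first cousins share both grandparent pairs — four paths of length 4: r = 4·(1/2)^4 = 1/4).
Hamilton's rule: n·r·B > C  ⇒  n > C/(r·B) = 0.472/(0.25·0.335) = 5.636.
The smallest integer exceeding 5.636 is 6.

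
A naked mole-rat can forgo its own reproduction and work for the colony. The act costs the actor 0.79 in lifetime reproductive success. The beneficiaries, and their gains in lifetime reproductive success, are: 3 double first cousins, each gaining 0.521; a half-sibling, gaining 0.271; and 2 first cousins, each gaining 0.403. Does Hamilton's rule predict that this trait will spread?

No

Hamilton's rule: the trait is favored when the sum of r·B over every recipient exceeds the actor's cost C.
r to a double first cousin = 0.25 (double first cousins share both grandparent pairs — four paths of length 4: r = 4·(1/2)^4 = 1/4).
r to a half-sibling = 0.25 (half-sibs share one parent — one path of length 2: r = (1/2)^2 = 1/4).
r to a first cousin = 0.125 (first cousins share one grandparent pair — two paths of length 4: r = 2·(1/2)^4 = 1/8).
Summing one r·B term per recipient: 3·0.25·0.521 + 1·0.25·0.271 + 2·0.125·0.403 = 0.55925.
0.55925 < 0.79: the indirect benefit is less than the cost.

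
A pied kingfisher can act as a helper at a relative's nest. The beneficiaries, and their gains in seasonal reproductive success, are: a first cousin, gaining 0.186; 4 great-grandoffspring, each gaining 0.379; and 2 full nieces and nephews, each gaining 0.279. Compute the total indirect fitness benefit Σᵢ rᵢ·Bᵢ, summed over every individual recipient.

0.35225

r to a first cousin = 0.125 (first cousins share one grandparent pair — two paths of length 4: r = 2·(1/2)^4 = 1/8).
r to a great-grandoffspring = 1/8 (three parent–offspring links: r = (1/2)^3 = 1/8).
r to a full niece or nephew = 1/4 (full aunt/uncle↔niece/nephew: two paths of length 3 through the shared grandparent pair: r = 2·(1/2)^3 = 1/4).
Summing one r·B term per recipient: 1·0.125·0.186 + 4·0.125·0.379 + 2·0.25·0.279 = 0.35225.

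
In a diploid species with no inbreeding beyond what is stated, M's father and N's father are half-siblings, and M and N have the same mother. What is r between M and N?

0.3125

Wright's path rule: contributions from independent ancestry routes add.
M and N are related in two ways: half first cousins through their fathers (r = 1/16) and half-sibs through their shared mother (r = 1/4).
r = 1/16 + 1/4 = 0.3125.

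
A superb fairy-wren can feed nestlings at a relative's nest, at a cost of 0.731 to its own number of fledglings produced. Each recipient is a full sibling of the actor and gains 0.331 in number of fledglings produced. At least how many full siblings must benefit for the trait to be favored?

r to a full sibling = 0.5 (full sibs share both parents — two paths of length 2: r = 2·(1/2)^2 = 1/2).
Hamilton's rule: n·r·B > C  ⇒  n > C/(r·B) = 0.731/(0.5·0.331) = 4.417.
The smallest integer exceeding 4.417 is 5.

5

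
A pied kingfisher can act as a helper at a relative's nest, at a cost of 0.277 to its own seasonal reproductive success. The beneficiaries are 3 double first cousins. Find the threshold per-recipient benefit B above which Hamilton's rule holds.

r to a double first cousin = 0.25 (double first cousins share both grandparent pairs — four paths of length 4: r = 4·(1/2)^4 = 1/4).
Hamilton's rule with n recipients of equal r: n·r·B > C, so B > C/(n·r) = 0.277/(3·0.25) = 0.3693.

0.3693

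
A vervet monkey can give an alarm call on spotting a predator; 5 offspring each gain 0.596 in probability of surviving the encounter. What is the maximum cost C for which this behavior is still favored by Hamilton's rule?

1.49

r to an offspring = 0.5 (one parent–offspring link: r = (1/2)^1 = 1/2).
Hamilton's rule: n·r·B > C, so the trait is favored while C < n·r·B = 5·0.5·0.596 = 1.49.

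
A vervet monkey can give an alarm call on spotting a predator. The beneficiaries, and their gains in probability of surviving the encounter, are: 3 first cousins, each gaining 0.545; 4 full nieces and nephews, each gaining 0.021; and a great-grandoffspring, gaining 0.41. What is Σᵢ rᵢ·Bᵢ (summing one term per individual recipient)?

0.276625

r to a first cousin = 0.125 (first cousins share one grandparent pair — two paths of length 4: r = 2·(1/2)^4 = 1/8).
r to a full niece or nephew = 0.25 (full aunt/uncle↔niece/nephew: two paths of length 3 through the shared grandparent pair: r = 2·(1/2)^3 = 1/4).
r to a great-grandoffspring = 1/8 (three parent–offspring links: r = (1/2)^3 = 1/8).
Summing one r·B term per recipient: 3·0.125·0.545 + 4·0.25·0.021 + 1·0.125·0.41 = 0.276625.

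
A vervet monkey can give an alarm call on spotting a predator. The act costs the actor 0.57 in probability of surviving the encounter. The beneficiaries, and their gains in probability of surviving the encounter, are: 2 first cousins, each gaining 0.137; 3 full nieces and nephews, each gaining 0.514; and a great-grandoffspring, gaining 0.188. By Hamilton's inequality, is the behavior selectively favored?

No

Hamilton's rule: the trait is favored when the sum of r·B over every recipient exceeds the actor's cost C.
r to a first cousin = 1/8 (first cousins share one grandparent pair — two paths of length 4: r = 2·(1/2)^4 = 1/8).
r to a full niece or nephew = 1/4 (full aunt/uncle↔niece/nephew: two paths of length 3 through the shared grandparent pair: r = 2·(1/2)^3 = 1/4).
r to a great-grandoffspring = 1/8 (three parent–offspring links: r = (1/2)^3 = 1/8).
Summing one r·B term per recipient: 2·0.125·0.137 + 3·0.25·0.514 + 1·0.125·0.188 = 0.44325.
0.44325 < 0.57: the indirect benefit is less than the cost.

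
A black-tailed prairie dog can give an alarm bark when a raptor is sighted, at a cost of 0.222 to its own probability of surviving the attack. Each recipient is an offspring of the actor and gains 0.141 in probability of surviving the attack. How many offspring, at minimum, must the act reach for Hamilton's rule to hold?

4

r to an offspring = 1/2 (one parent–offspring link: r = (1/2)^1 = 1/2).
Hamilton's rule: n·r·B > C  ⇒  n > C/(r·B) = 0.222/(0.5·0.141) = 3.149.
The smallest integer exceeding 3.149 is 4.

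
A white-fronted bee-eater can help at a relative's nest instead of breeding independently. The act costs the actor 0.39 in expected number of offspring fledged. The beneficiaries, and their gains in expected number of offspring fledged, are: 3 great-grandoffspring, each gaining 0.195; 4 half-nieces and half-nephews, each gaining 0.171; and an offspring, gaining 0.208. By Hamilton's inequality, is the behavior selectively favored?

Hamilton's rule: the trait is favored when the sum of r·B over every recipient exceeds the actor's cost C.
r to a great-grandoffspring = 1/8 (three parent–offspring links: r = (1/2)^3 = 1/8).
r to a half-niece or half-nephew = 1/8 (half-aunt/uncle↔niece/nephew: one path of length 3: r = (1/2)^3 = 1/8).
r to an offspring = 0.5 (one parent–offspring link: r = (1/2)^1 = 1/2).
Summing one r·B term per recipient: 3·0.125·0.195 + 4·0.125·0.171 + 1·0.5·0.208 = 0.262625.
0.262625 < 0.39: the indirect benefit is less than the cost.

No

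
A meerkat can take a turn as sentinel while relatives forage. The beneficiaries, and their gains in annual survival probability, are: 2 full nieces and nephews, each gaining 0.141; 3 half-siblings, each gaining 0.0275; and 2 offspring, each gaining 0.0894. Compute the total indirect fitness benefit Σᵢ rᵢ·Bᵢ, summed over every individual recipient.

r to a full niece or nephew = 1/4 (full aunt/uncle↔niece/nephew: two paths of length 3 through the shared grandparent pair: r = 2·(1/2)^3 = 1/4).
r to a half-sibling = 1/4 (half-sibs share one parent — one path of length 2: r = (1/2)^2 = 1/4).
r to an offspring = 0.5 (one parent–offspring link: r = (1/2)^1 = 1/2).
Summing one r·B term per recipient: 2·0.25·0.141 + 3·0.25·0.0275 + 2·0.5·0.0894 = 0.180525.

0.180525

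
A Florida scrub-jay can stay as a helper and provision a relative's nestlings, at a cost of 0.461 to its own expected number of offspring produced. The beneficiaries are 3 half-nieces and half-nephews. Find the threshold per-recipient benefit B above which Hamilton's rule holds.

r to a half-niece or half-nephew = 1/8 (half-aunt/uncle↔niece/nephew: one path of length 3: r = (1/2)^3 = 1/8).
Hamilton's rule with n recipients of equal r: n·r·B > C, so B > C/(n·r) = 0.461/(3·0.125) = 1.2293.

1.2293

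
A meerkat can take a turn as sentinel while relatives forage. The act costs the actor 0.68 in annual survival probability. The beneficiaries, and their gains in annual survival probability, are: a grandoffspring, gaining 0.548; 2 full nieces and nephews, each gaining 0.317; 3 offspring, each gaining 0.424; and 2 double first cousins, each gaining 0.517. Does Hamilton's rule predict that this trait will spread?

Yes

Hamilton's rule: the trait is favored when the sum of r·B over every recipient exceeds the actor's cost C.
r to a grandoffspring = 1/4 (two parent–offspring links: r = (1/2)^2 = 1/4).
r to a full niece or nephew = 0.25 (full aunt/uncle↔niece/nephew: two paths of length 3 through the shared grandparent pair: r = 2·(1/2)^3 = 1/4).
r to an offspring = 0.5 (one parent–offspring link: r = (1/2)^1 = 1/2).
r to a double first cousin = 1/4 (double first cousins share both grandparent pairs — four paths of length 4: r = 4·(1/2)^4 = 1/4).
Summing one r·B term per recipient: 1·0.25·0.548 + 2·0.25·0.317 + 3·0.5·0.424 + 2·0.25·0.517 = 1.19.
1.19 > 0.68: the indirect benefit exceeds the cost.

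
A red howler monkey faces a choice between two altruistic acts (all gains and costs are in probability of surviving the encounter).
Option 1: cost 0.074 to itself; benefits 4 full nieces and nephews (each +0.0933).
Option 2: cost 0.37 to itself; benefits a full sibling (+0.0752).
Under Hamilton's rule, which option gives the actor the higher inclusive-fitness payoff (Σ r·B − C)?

Option 1: r to a full niece or nephew = 0.25.
Option 1: Σ r·B − C = (4·0.25·0.0933) − 0.074 = 0.0193.
Option 2: r to a full sibling = 0.5.
Option 2: Σ r·B − C = (1·0.5·0.0752) − 0.37 = -0.3324.
Option 1 has the higher net inclusive-fitness payoff.

Option 1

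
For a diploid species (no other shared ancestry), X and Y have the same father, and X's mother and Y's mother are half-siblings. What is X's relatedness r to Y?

Independent pedigree routes through distinct common ancestors add.
X and Y are related in two ways: half-sibs through their shared father (r = 1/4) and half first cousins through their mothers (r = 1/16).
r = 1/4 + 1/16 = 0.3125.

0.3125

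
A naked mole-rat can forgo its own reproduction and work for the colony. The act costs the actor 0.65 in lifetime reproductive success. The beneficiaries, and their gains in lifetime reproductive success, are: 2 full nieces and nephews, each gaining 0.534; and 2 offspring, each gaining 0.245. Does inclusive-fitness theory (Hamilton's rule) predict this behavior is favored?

No

Hamilton's rule: the trait is favored when the sum of r·B over every recipient exceeds the actor's cost C.
r to a full niece or nephew = 0.25 (full aunt/uncle↔niece/nephew: two paths of length 3 through the shared grandparent pair: r = 2·(1/2)^3 = 1/4).
r to an offspring = 0.5 (one parent–offspring link: r = (1/2)^1 = 1/2).
Summing one r·B term per recipient: 2·0.25·0.534 + 2·0.5·0.245 = 0.512.
0.512 < 0.65: the indirect benefit is less than the cost.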